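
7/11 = 0.64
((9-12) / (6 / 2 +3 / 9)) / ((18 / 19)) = -19 / 20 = -0.95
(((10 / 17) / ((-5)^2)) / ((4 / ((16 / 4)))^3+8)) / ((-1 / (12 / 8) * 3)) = -1 / 765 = -0.00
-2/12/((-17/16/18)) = 48/17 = 2.82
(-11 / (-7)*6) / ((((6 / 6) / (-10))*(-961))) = 660 / 6727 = 0.10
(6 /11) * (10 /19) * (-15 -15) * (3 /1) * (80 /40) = -10800 /209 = -51.67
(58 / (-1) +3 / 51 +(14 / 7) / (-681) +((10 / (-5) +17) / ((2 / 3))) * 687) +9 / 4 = 713226827 / 46308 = 15401.81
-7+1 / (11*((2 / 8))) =-73 / 11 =-6.64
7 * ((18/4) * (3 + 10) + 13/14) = 416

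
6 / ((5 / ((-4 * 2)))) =-48 / 5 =-9.60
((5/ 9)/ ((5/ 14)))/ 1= 14/ 9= 1.56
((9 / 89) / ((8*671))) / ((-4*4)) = -9 / 7644032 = -0.00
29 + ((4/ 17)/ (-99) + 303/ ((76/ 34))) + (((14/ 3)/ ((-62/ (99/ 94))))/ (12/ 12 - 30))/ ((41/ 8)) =18230941017827/ 110792182842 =164.55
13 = 13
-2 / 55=-0.04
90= 90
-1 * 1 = -1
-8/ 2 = -4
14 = 14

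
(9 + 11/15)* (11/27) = 1606/405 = 3.97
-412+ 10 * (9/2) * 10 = 38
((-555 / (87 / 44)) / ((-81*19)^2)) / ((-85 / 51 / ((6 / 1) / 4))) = 814 / 7631901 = 0.00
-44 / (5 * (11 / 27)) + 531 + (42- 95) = 2282 / 5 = 456.40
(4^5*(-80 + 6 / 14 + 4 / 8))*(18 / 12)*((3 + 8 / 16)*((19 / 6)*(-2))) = 2692224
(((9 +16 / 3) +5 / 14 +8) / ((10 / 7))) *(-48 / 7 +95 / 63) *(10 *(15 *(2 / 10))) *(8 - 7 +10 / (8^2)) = -11882957 / 4032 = -2947.16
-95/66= -1.44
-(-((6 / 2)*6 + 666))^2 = -467856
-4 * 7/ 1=-28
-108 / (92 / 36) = -972 / 23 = -42.26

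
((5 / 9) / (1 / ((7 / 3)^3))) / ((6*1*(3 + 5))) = 1715 / 11664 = 0.15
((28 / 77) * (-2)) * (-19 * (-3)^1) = -456 / 11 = -41.45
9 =9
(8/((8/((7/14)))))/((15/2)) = 1/15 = 0.07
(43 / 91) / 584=43 / 53144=0.00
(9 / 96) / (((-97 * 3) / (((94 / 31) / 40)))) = -0.00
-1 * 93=-93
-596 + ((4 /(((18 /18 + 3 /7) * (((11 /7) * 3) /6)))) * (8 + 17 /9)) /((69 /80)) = -3792172 /6831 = -555.14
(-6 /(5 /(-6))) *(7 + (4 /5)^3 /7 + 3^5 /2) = 4050054 /4375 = 925.73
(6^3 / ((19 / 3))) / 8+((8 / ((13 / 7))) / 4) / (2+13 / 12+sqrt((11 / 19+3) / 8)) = 4049241 / 874627 - 144* sqrt(646) / 46033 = 4.55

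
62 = 62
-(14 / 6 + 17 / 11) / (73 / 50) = -2.66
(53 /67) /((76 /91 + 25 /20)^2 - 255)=-7022288 /2225096733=-0.00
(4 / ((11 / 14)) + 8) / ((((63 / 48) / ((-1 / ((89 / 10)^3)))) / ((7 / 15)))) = -51200 / 7754659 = -0.01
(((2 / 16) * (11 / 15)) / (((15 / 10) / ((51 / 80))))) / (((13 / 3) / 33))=6171 / 20800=0.30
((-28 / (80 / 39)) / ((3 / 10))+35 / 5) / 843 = -77 / 1686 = -0.05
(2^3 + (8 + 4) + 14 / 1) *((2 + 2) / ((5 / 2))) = 272 / 5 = 54.40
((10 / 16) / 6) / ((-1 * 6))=-5 / 288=-0.02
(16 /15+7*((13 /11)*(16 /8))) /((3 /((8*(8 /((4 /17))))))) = 790432 /495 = 1596.83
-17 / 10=-1.70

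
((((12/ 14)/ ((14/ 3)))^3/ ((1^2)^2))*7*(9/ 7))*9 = 59049/ 117649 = 0.50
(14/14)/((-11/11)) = -1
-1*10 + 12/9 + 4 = -14/3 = -4.67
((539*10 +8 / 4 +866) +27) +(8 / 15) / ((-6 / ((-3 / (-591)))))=55716521 / 8865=6285.00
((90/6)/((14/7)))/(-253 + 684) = 0.02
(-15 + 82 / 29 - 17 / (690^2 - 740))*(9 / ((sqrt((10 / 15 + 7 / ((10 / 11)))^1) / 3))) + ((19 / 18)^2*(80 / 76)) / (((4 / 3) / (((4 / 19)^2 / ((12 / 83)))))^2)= 34445 / 555579 - 4530669471*sqrt(7530) / 3460145440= -113.56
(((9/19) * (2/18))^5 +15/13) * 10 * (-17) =-6314054660/32189287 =-196.15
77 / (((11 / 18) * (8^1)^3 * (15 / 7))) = 147 / 1280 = 0.11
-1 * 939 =-939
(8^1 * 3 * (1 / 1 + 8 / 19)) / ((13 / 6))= 3888 / 247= 15.74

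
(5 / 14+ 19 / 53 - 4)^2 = 5938969 / 550564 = 10.79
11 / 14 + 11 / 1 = 11.79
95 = 95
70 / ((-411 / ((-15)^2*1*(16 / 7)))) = -87.59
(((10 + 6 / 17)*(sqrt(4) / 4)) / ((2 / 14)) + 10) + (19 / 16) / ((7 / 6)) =44985 / 952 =47.25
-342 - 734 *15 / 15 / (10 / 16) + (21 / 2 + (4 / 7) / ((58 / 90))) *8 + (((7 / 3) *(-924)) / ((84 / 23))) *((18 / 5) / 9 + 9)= -21237169 / 3045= -6974.44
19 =19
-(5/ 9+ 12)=-12.56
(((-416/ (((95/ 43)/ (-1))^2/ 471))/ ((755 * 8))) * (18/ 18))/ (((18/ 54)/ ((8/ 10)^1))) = -543428496/ 34069375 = -15.95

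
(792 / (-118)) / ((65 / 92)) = -36432 / 3835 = -9.50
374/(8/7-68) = -1309/234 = -5.59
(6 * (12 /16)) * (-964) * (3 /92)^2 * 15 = -292815 /4232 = -69.19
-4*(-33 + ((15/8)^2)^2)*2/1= 84543/512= 165.12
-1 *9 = -9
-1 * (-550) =550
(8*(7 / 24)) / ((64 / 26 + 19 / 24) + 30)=728 / 10375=0.07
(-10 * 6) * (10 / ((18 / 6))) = -200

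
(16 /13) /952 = 2 /1547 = 0.00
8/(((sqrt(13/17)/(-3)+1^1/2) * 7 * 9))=32 * sqrt(221)/2121+272/707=0.61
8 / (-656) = -1 / 82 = -0.01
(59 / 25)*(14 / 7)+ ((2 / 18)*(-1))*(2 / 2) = 1037 / 225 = 4.61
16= 16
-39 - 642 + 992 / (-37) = -26189 / 37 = -707.81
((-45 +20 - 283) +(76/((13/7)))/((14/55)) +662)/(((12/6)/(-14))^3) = -2295356/13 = -176565.85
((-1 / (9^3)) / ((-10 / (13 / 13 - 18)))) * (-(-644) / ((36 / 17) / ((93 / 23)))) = -62713 / 21870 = -2.87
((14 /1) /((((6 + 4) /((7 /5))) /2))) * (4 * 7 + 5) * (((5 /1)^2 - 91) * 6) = -1280664 /25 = -51226.56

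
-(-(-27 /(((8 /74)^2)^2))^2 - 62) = 2560597525971641 /65536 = 39071617522.76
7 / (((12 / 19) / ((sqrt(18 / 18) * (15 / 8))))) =20.78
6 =6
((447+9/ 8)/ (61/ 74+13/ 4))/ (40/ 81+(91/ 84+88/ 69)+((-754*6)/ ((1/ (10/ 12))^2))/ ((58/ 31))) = -54915030/ 836956831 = -0.07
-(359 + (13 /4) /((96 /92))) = -34763 /96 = -362.11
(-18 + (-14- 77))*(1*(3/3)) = -109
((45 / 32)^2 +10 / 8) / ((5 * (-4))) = -661 / 4096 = -0.16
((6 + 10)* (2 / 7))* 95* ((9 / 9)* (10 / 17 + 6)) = 48640 / 17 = 2861.18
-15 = -15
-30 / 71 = -0.42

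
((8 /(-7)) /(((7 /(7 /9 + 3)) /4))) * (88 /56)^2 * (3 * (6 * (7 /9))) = -263296 /3087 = -85.29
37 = 37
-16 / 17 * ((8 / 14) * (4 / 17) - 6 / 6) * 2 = 3296 / 2023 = 1.63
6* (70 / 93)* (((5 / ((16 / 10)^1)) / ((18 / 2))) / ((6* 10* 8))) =175 / 53568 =0.00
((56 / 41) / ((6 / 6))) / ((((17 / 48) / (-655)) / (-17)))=1760640 / 41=42942.44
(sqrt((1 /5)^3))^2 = 1 /125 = 0.01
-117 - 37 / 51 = -6004 / 51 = -117.73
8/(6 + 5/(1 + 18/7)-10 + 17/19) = -380/81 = -4.69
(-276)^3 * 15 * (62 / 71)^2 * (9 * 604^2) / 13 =-3980322585547223040 / 65533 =-60737683084052.66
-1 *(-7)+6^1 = 13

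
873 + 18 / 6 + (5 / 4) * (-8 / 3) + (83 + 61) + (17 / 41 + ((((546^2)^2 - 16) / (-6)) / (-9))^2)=80958976086691896613943 / 29889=2708654558087988778.95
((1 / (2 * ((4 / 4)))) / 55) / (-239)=-1 / 26290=-0.00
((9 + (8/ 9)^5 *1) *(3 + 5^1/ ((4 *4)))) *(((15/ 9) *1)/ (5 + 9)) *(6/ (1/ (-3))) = -149515385/ 2204496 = -67.82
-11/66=-1/6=-0.17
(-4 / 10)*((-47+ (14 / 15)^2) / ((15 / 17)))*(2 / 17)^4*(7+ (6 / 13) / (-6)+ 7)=60115168 / 1077789375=0.06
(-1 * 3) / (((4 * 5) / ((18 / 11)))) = -27 / 110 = -0.25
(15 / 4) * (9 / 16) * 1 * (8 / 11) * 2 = 135 / 44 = 3.07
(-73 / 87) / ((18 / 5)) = -0.23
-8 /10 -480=-2404 /5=-480.80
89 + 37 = 126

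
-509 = -509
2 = 2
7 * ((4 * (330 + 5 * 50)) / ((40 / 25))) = 10150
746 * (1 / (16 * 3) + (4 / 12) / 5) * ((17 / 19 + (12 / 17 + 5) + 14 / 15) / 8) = 47653361 / 775200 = 61.47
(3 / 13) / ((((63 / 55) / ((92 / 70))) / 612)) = 103224 / 637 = 162.05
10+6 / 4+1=25 / 2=12.50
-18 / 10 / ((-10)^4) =-9 / 50000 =-0.00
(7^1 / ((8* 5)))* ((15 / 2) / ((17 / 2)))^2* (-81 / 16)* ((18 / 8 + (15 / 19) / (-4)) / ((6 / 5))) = -1658475 / 1405696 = -1.18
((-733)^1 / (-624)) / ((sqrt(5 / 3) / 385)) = 56441 * sqrt(15) / 624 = 350.31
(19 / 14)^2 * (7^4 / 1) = 17689 / 4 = 4422.25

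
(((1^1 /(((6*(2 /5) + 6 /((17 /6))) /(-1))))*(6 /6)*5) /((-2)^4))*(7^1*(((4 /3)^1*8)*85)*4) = -252875 /144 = -1756.08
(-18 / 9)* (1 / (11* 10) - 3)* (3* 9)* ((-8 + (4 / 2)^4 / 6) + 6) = 107.67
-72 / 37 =-1.95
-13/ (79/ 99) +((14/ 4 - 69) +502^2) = 39803709/ 158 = 251922.21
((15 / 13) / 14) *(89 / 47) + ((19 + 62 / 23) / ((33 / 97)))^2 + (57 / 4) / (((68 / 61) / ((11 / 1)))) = 2819882282993995 / 670180374864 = 4207.65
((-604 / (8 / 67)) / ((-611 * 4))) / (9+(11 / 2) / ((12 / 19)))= 30351 / 259675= 0.12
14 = 14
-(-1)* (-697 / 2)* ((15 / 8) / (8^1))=-10455 / 128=-81.68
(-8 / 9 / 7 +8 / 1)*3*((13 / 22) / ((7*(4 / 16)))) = 12896 / 1617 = 7.98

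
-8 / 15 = -0.53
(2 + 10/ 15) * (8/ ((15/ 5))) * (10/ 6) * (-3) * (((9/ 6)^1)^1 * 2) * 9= -960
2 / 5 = 0.40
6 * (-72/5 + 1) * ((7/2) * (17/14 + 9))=-28743/10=-2874.30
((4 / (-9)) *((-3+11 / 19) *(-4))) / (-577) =736 / 98667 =0.01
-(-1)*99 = 99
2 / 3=0.67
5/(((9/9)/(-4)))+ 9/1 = -11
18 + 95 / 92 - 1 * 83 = -5885 / 92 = -63.97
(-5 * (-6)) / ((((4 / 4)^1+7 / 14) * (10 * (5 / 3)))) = 6 / 5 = 1.20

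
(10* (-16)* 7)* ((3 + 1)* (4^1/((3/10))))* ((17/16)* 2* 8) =-1015466.67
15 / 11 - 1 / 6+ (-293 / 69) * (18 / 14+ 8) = -406271 / 10626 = -38.23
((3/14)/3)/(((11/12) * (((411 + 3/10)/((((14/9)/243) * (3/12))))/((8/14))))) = 40/230875029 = 0.00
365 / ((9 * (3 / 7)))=2555 / 27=94.63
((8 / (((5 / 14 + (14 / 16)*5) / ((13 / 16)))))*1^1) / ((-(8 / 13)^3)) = -199927 / 33920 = -5.89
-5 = -5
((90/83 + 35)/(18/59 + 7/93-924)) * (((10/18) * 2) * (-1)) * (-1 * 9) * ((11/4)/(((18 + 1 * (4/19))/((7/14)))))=-17173075425/582159923672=-0.03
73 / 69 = 1.06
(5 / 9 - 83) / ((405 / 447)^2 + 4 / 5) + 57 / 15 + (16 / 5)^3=-2893614619 / 202420125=-14.30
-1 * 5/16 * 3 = -15/16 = -0.94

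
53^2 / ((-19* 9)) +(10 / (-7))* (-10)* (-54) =-787.86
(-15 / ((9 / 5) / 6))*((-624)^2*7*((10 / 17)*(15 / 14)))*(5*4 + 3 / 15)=-1735013647.06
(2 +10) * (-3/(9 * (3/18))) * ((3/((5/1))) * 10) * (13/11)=-1872/11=-170.18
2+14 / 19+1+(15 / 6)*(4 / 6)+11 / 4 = 1859 / 228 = 8.15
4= 4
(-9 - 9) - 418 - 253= -689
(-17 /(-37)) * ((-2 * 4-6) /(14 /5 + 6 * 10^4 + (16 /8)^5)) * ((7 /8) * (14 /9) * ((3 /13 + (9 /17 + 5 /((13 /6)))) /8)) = -3955 /70718544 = -0.00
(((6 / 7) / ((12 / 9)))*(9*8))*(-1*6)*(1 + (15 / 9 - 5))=648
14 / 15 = 0.93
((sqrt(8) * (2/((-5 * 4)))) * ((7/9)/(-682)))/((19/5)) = 7 * sqrt(2)/116622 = 0.00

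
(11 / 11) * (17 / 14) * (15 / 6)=85 / 28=3.04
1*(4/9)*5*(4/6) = 40/27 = 1.48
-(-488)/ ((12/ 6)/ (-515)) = -125660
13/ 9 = 1.44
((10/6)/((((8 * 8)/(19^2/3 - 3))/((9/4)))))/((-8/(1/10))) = -11/128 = -0.09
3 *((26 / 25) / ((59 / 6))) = 468 / 1475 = 0.32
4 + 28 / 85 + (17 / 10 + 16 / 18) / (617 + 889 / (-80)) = 160694392 / 37080315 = 4.33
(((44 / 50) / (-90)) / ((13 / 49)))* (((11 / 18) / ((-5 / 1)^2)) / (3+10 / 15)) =-539 / 2193750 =-0.00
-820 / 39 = -21.03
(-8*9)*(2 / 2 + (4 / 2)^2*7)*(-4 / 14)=4176 / 7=596.57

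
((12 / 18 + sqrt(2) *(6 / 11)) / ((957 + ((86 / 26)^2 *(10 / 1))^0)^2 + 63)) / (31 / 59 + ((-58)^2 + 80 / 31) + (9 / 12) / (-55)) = 804760 / 3730555530873093 + 219480 *sqrt(2) / 1243518510291031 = 0.00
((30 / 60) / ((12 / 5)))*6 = 5 / 4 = 1.25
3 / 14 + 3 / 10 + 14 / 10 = 67 / 35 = 1.91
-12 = -12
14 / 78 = 7 / 39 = 0.18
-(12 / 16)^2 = -9 / 16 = -0.56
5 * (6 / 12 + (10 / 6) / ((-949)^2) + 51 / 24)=283689515 / 21614424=13.13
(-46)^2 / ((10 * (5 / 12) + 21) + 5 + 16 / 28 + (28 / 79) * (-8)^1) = 7020888 / 92581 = 75.84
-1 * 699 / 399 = -233 / 133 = -1.75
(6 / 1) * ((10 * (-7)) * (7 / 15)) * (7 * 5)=-6860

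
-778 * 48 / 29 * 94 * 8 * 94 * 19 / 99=-16718560256 / 957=-17469759.93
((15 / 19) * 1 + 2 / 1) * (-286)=-15158 / 19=-797.79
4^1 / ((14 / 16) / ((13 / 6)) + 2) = 208 / 125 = 1.66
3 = 3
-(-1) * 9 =9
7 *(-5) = -35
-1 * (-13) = 13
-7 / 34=-0.21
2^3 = 8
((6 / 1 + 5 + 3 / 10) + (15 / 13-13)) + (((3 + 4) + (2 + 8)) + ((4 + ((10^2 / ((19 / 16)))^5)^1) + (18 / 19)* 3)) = 1363148807498800661 / 321892870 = 4234790312.38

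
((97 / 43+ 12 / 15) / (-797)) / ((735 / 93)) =-20367 / 41981975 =-0.00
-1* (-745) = 745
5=5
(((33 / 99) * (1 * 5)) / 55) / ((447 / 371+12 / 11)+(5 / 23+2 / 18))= 25599 / 2216891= 0.01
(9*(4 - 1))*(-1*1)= -27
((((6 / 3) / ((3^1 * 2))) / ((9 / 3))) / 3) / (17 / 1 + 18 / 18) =1 / 486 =0.00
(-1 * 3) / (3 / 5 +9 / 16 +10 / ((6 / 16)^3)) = -6480 / 412111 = -0.02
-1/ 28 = -0.04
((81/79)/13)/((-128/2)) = -81/65728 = -0.00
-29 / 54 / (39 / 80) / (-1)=1160 / 1053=1.10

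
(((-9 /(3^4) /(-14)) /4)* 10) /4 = 5 /1008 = 0.00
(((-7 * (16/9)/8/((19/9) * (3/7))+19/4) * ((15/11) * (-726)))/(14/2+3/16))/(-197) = 182424/86089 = 2.12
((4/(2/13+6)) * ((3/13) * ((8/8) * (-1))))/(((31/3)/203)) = -1827/620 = -2.95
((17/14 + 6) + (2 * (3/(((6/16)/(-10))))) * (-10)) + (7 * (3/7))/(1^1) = 22543/14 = 1610.21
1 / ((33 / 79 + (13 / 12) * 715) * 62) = 474 / 22775731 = 0.00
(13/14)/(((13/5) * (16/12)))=15/56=0.27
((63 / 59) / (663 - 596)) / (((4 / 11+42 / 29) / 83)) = 1668051 / 2284834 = 0.73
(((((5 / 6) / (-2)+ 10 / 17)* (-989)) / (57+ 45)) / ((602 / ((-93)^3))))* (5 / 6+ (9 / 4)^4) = 69625886695 / 1183744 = 58818.37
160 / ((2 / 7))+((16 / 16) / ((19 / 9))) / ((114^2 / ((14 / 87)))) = 668340967 / 1193466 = 560.00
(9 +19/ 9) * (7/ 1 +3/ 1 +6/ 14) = 7300/ 63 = 115.87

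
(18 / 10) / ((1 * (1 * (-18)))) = -1 / 10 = -0.10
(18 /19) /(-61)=-0.02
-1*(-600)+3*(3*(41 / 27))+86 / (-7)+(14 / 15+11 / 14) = 6031 / 10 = 603.10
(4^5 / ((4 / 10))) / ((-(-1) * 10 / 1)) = 256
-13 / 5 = -2.60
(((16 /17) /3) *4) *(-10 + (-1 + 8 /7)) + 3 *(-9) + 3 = -4328 /119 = -36.37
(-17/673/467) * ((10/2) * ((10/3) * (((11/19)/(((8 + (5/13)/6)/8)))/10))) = -11440/220946573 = -0.00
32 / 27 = 1.19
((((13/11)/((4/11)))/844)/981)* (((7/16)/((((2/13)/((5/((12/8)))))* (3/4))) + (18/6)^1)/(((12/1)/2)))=7319/715360896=0.00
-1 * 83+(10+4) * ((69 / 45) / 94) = -58354 / 705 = -82.77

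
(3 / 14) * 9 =27 / 14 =1.93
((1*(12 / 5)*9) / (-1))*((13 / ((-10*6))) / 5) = 117 / 125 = 0.94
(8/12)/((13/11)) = 0.56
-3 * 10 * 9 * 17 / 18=-255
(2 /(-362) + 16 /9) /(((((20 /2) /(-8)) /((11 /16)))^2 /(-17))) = -5938559 /651600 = -9.11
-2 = -2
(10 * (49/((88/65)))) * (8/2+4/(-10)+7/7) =73255/44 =1664.89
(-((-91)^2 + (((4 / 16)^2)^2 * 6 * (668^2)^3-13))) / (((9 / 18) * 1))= -4164856626519384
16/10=8/5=1.60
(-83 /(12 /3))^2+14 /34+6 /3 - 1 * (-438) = 870.97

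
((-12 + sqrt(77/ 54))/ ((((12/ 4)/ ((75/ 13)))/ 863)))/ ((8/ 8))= -258900/ 13 + 21575 * sqrt(462)/ 234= -17933.60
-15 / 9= -5 / 3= -1.67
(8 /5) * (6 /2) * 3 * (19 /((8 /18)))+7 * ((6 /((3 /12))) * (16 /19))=71922 /95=757.07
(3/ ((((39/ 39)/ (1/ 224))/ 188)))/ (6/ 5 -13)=-705/ 3304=-0.21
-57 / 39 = -19 / 13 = -1.46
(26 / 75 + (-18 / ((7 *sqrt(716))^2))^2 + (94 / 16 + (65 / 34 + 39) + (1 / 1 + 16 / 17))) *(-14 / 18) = -38508378683951 / 1008887783400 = -38.17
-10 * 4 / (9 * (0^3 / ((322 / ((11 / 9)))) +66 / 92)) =-1840 / 297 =-6.20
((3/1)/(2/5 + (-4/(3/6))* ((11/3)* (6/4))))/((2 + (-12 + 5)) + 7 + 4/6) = -45/1744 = -0.03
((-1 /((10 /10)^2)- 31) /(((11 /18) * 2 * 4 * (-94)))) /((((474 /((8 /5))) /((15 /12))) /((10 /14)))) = 60 /285901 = 0.00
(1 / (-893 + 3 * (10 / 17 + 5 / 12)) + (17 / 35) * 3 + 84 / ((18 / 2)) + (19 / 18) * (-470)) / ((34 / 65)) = -20045835472 / 21605283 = -927.82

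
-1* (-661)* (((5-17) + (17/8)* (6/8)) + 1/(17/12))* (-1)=3488097/544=6411.94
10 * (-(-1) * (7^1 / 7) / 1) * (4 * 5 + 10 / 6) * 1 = 650 / 3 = 216.67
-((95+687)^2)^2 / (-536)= 46745200322 / 67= 697689557.04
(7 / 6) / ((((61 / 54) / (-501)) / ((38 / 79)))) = -1199394 / 4819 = -248.89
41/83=0.49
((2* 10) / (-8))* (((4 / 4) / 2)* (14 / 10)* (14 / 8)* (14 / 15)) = -343 / 120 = -2.86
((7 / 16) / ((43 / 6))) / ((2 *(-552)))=-7 / 126592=-0.00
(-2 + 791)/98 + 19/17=15275/1666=9.17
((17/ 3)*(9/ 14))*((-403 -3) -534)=-23970/ 7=-3424.29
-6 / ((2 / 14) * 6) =-7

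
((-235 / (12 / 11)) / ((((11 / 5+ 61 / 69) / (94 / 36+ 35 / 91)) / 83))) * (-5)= 86481756625 / 995904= 86837.44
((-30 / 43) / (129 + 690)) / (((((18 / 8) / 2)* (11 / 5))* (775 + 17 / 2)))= -0.00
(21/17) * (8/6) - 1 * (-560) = 9548/17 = 561.65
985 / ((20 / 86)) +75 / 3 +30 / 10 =8527 / 2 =4263.50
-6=-6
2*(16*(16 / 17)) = 512 / 17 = 30.12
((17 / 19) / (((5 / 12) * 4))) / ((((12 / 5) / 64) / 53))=14416 / 19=758.74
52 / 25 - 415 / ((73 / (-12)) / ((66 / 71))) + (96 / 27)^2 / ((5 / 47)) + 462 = 6783600566 / 10495575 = 646.33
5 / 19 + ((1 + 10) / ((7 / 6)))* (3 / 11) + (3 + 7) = 1707 / 133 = 12.83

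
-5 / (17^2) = -5 / 289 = -0.02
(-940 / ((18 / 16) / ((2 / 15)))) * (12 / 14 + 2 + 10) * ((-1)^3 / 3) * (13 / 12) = 97760 / 189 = 517.25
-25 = -25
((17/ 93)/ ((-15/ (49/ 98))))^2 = 289/ 7784100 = 0.00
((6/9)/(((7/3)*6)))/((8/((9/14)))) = 3/784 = 0.00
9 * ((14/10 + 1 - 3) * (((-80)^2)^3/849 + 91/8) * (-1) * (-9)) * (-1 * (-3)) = -509607954773937/11320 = -45018370563.07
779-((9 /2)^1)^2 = 3035 /4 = 758.75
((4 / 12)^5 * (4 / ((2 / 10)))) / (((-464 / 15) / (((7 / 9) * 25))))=-4375 / 84564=-0.05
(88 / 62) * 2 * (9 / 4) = 198 / 31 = 6.39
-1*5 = -5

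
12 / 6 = 2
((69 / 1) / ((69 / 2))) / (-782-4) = -1 / 393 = -0.00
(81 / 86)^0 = 1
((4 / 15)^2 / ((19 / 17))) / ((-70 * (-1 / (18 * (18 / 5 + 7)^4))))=206.55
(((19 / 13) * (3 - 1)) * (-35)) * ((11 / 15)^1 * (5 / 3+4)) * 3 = -49742 / 39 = -1275.44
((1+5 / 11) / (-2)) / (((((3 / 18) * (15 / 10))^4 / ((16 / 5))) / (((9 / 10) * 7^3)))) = -50577408 / 275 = -183917.85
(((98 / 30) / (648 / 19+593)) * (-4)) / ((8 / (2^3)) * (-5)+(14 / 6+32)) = -931 / 1310650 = -0.00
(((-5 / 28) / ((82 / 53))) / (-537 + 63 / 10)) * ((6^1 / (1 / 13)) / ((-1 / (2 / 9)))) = -17225 / 4569327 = -0.00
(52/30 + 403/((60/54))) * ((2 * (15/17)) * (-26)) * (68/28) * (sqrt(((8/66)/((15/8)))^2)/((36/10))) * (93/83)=-140991968/172557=-817.07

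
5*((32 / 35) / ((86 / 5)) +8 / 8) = 1585 / 301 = 5.27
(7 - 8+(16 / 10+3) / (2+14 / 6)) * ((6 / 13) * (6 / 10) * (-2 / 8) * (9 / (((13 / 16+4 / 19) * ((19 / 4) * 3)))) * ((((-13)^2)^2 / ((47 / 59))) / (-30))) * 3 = 17229888 / 1827125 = 9.43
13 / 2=6.50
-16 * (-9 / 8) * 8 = 144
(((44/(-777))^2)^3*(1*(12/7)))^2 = 0.00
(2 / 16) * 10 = 5 / 4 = 1.25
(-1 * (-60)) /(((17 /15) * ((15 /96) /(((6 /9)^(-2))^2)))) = 29160 /17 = 1715.29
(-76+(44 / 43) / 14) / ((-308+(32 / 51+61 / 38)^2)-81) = 85836058776 / 434132416487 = 0.20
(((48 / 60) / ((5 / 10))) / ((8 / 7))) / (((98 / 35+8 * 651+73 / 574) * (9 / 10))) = 40180 / 134598249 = 0.00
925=925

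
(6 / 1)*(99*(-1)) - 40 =-634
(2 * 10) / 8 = 5 / 2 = 2.50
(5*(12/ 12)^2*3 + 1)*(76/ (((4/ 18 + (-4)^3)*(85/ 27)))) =-147744/ 24395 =-6.06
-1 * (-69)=69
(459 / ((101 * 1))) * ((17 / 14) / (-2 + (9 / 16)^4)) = -255688704 / 88029277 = -2.90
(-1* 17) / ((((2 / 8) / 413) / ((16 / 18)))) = -224672 / 9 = -24963.56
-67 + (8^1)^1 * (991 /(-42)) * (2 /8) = -2398 /21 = -114.19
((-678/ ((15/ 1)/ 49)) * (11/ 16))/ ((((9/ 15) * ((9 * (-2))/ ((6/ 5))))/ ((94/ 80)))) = 198.79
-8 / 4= -2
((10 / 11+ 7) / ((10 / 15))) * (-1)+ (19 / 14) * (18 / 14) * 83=71667 / 539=132.96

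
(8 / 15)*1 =8 / 15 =0.53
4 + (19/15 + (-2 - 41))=-566/15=-37.73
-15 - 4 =-19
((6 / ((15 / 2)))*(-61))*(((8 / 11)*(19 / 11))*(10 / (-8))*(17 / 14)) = 78812 / 847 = 93.05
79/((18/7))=553/18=30.72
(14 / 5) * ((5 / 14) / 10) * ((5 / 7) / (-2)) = -1 / 28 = -0.04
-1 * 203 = -203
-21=-21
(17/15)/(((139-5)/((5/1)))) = 17/402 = 0.04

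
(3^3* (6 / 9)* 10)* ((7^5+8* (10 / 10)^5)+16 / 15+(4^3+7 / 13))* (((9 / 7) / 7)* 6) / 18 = 118501848 / 637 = 186031.16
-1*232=-232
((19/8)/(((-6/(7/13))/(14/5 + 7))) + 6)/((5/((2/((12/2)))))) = 12203/46800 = 0.26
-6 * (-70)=420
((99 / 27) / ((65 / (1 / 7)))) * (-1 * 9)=-33 / 455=-0.07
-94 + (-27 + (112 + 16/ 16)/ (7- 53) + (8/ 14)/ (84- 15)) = -119251/ 966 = -123.45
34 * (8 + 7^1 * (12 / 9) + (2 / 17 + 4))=2188 / 3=729.33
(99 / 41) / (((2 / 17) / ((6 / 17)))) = 297 / 41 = 7.24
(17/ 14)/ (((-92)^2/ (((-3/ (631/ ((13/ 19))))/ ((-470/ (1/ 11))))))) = 663/ 7344752972480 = 0.00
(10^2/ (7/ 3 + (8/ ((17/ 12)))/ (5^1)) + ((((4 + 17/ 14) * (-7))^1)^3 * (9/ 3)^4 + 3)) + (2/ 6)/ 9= -751232810809/ 190728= -3938765.21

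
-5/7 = -0.71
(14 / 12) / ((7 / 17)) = 17 / 6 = 2.83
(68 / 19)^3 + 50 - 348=-1729550 / 6859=-252.16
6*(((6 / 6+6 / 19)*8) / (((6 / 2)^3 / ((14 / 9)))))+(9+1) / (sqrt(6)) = 5600 / 1539+5*sqrt(6) / 3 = 7.72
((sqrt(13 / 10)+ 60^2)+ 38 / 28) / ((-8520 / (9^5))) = -992397177 / 39760 -19683 * sqrt(130) / 28400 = -24967.59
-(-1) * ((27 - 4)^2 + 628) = 1157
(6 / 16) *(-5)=-15 / 8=-1.88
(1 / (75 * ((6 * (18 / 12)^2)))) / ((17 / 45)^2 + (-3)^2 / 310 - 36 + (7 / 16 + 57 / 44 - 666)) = -10912 / 7734932881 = -0.00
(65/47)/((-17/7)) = -455/799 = -0.57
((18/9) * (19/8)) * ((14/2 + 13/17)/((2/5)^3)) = 78375/136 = 576.29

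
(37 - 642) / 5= -121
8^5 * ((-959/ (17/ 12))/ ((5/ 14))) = -5279318016/ 85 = -62109623.72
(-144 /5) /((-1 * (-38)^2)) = 0.02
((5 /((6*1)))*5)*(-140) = -1750 /3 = -583.33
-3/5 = -0.60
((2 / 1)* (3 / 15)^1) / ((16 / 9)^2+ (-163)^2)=162 / 10761725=0.00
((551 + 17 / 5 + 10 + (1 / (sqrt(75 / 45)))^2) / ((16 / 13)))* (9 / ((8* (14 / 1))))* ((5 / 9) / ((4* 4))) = 36725 / 28672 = 1.28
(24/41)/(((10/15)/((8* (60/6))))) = 70.24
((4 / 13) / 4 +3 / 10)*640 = 3136 / 13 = 241.23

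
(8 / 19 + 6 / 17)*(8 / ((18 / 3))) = 1000 / 969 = 1.03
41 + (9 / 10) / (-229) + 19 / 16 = 772803 / 18320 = 42.18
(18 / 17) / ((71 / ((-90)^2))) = 145800 / 1207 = 120.80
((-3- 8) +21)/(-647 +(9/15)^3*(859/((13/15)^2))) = -4225/168989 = -0.03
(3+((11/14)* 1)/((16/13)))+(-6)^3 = -212.36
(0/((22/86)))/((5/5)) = 0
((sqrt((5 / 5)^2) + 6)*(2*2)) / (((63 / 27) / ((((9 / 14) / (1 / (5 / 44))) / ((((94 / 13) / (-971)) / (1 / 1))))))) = -1704105 / 14476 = -117.72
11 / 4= 2.75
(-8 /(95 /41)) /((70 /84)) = -1968 /475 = -4.14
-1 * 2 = -2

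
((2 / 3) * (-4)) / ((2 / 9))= -12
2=2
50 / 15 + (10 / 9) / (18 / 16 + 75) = 18350 / 5481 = 3.35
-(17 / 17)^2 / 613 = -1 / 613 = -0.00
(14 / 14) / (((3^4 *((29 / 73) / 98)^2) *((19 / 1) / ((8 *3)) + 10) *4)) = 14622776 / 840159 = 17.40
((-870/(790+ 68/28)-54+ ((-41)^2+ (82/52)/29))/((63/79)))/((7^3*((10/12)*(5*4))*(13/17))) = 434905748819/932474552100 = 0.47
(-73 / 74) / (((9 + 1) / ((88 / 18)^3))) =-11.53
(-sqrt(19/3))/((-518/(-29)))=-29*sqrt(57)/1554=-0.14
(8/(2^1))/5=0.80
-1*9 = -9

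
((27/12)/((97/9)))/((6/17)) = 459/776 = 0.59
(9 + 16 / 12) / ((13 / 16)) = 496 / 39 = 12.72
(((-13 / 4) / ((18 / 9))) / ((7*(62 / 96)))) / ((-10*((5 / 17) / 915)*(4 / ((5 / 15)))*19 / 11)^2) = -5074666311 / 62669600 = -80.97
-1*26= -26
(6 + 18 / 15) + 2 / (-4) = 67 / 10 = 6.70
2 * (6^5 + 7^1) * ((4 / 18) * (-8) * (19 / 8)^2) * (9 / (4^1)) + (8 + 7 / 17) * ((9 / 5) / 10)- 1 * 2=-351208.36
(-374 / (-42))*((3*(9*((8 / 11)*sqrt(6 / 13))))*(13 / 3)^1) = 514.77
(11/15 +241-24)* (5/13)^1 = 3266/39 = 83.74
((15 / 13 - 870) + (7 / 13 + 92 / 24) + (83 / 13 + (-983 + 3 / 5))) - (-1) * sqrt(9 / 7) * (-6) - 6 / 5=-718259 / 390 - 18 * sqrt(7) / 7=-1848.49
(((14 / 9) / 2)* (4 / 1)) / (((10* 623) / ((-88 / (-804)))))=44 / 805005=0.00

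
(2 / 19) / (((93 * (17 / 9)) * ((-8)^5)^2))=3 / 5375688441856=0.00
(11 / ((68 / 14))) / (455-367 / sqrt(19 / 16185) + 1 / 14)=-2769382 * sqrt(307515) / 7250454507337-65245411 / 7250454507337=-0.00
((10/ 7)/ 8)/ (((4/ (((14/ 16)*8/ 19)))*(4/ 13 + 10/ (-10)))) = -65/ 2736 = -0.02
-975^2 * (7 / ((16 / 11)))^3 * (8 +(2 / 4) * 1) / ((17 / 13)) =-5641891880625 / 8192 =-688707504.96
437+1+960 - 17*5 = 1313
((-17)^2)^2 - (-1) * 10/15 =83521.67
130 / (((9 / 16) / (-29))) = -60320 / 9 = -6702.22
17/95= 0.18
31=31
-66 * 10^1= -660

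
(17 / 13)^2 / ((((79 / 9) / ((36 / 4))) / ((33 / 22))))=70227 / 26702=2.63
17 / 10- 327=-3253 / 10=-325.30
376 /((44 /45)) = 4230 /11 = 384.55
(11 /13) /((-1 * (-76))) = 11 /988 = 0.01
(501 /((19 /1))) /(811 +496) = 501 /24833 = 0.02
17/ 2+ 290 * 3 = 1757/ 2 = 878.50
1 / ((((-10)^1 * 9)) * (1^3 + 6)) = -1 / 630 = -0.00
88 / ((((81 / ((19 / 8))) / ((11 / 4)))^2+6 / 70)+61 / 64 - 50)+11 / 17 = 259222841757 / 174398461799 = 1.49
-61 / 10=-6.10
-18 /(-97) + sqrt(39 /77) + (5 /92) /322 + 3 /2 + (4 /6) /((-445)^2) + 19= sqrt(3003) /77 + 35312442179131 /1707091146600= 21.40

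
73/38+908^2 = 31329705/38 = 824465.92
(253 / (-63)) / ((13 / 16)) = -4048 / 819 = -4.94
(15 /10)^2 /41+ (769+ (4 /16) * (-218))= 117187 /164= 714.55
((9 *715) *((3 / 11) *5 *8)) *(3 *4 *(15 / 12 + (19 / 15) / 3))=1408680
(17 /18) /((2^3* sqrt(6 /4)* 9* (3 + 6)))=17* sqrt(6) /34992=0.00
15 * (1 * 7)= 105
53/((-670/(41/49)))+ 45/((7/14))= 2952527/32830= 89.93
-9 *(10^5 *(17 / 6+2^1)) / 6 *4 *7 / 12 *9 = -15225000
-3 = -3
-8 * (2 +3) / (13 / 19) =-760 / 13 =-58.46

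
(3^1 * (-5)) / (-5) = 3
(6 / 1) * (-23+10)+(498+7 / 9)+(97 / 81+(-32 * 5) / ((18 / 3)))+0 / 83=32020 / 81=395.31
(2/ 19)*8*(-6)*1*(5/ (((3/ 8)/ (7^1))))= -8960/ 19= -471.58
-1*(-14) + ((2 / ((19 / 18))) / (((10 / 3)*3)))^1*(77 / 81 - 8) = 12.66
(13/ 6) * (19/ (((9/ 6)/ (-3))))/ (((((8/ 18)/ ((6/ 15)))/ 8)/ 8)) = -23712/ 5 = -4742.40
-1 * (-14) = 14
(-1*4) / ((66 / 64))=-128 / 33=-3.88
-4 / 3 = -1.33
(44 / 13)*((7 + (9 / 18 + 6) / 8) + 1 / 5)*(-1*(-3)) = 21153 / 260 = 81.36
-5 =-5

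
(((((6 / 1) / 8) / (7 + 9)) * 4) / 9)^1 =1 / 48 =0.02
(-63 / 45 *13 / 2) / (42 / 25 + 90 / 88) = -10010 / 2973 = -3.37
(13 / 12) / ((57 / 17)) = 221 / 684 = 0.32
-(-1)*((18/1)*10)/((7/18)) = 3240/7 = 462.86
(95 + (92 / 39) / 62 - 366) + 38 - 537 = -930884 / 1209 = -769.96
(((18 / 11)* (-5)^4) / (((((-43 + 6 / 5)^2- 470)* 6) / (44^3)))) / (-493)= -363000000 / 15741983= -23.06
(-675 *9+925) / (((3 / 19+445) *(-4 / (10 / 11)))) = 244625 / 93038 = 2.63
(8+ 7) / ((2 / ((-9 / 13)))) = -135 / 26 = -5.19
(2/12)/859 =0.00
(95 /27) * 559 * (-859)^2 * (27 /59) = 664155432.29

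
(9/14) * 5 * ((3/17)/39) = 45/3094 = 0.01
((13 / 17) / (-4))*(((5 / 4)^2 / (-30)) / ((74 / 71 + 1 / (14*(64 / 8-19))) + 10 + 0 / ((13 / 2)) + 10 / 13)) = 923923 / 1095388608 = 0.00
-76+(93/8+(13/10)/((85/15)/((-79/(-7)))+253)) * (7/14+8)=27463877/1201600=22.86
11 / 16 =0.69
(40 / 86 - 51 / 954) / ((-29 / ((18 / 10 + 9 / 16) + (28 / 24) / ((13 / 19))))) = -5495203 / 95171040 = -0.06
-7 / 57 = -0.12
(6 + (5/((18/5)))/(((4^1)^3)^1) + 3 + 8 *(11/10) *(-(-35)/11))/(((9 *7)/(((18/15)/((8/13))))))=554437/483840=1.15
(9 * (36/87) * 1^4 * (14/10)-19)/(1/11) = -21989/145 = -151.65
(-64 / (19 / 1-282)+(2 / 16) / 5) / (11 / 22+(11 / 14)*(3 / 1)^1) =19761 / 210400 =0.09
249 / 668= 0.37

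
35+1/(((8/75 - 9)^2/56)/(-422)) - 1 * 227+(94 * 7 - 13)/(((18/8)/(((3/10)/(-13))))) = -2876793398/5783557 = -497.41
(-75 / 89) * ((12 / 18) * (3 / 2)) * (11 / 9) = -275 / 267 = -1.03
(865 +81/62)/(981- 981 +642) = 53711/39804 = 1.35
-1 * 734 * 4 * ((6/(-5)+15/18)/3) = 16148/45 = 358.84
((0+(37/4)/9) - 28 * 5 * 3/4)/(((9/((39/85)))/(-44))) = 535249/2295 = 233.22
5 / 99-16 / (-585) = 167 / 2145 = 0.08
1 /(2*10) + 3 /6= 11 /20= 0.55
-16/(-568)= 2/71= 0.03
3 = 3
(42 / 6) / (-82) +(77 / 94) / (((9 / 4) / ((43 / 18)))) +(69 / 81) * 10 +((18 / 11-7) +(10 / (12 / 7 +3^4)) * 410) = 35461817161 / 662745402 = 53.51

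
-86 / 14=-43 / 7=-6.14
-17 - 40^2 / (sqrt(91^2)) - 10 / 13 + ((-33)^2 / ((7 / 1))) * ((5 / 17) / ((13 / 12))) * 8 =302.54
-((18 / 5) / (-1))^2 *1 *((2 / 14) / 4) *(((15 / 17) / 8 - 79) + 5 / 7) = 6028263 / 166600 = 36.18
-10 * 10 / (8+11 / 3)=-60 / 7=-8.57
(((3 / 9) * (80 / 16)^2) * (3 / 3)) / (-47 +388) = 25 / 1023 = 0.02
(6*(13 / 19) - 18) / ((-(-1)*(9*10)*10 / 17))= -374 / 1425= -0.26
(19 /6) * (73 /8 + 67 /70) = 17879 /560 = 31.93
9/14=0.64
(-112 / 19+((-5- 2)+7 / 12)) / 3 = -2807 / 684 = -4.10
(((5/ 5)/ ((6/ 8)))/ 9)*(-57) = -76/ 9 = -8.44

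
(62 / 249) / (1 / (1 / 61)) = 62 / 15189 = 0.00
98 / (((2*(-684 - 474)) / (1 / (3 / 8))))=-196 / 1737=-0.11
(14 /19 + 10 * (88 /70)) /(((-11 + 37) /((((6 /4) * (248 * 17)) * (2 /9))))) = 1243720 /1729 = 719.33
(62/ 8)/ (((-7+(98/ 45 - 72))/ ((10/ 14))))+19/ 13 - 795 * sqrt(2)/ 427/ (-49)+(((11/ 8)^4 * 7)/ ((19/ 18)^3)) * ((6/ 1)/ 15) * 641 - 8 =795 * sqrt(2)/ 20923+15047643289202341/ 2761922858240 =5448.30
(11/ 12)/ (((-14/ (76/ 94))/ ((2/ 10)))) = -209/ 19740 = -0.01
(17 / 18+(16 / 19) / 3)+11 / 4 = 2719 / 684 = 3.98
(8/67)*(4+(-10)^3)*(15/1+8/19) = -2334624/1273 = -1833.95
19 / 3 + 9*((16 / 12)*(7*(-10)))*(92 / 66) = -38431 / 33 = -1164.58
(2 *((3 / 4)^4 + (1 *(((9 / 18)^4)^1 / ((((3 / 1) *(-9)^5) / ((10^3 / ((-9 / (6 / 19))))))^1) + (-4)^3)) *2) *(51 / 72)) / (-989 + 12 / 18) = 5610900377341 / 30657258224640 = 0.18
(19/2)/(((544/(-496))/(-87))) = 51243/68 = 753.57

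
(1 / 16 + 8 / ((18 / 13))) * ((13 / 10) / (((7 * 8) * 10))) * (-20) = -10933 / 40320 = -0.27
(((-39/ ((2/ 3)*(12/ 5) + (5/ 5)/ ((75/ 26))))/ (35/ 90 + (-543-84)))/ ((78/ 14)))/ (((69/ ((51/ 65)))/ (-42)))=-674730/ 246186733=-0.00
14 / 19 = 0.74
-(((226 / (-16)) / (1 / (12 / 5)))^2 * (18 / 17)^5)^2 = -2947160997867537705024 / 1259996187780625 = -2339023.74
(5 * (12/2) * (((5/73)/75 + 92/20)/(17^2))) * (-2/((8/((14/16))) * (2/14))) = -123431/168776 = -0.73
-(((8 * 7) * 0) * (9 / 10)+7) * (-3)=21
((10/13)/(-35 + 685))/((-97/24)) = -24/81965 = -0.00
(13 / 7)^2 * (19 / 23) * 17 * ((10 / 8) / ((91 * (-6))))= -20995 / 189336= -0.11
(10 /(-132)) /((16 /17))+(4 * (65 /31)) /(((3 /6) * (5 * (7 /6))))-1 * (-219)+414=635.80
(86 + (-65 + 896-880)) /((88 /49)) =1813 /88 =20.60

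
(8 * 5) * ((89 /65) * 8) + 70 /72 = 205511 /468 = 439.13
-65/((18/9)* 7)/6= -65/84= -0.77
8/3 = 2.67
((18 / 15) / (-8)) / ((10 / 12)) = -9 / 50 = -0.18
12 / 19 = 0.63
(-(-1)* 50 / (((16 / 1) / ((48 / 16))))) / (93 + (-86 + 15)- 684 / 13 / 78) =12675 / 28832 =0.44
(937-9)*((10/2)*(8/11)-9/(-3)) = 67744/11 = 6158.55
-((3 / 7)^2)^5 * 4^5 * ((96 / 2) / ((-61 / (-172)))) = -499208749056 / 17230990189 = -28.97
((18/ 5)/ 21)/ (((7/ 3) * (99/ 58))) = 116/ 2695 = 0.04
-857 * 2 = -1714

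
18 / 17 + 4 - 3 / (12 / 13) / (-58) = 20173 / 3944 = 5.11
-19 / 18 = -1.06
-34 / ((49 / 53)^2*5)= -95506 / 12005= -7.96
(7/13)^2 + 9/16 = 2305/2704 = 0.85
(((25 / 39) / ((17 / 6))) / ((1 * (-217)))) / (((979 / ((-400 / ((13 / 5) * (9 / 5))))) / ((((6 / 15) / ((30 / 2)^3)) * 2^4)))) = 25600 / 148314743577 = 0.00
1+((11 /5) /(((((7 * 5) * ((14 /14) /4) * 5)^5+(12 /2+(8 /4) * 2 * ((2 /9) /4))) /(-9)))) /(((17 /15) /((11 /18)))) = 25112020786519 /25112022459223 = 1.00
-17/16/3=-17/48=-0.35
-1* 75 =-75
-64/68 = -16/17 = -0.94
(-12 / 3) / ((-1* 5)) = 4 / 5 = 0.80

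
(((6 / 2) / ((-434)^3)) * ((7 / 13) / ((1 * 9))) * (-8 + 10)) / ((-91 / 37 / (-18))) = -111 / 3453789794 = -0.00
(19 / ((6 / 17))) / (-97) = -323 / 582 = -0.55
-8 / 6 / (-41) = 4 / 123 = 0.03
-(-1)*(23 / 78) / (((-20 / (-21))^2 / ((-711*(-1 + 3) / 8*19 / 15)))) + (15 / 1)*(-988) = -3097784643 / 208000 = -14893.20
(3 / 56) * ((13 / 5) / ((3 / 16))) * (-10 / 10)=-26 / 35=-0.74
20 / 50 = 2 / 5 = 0.40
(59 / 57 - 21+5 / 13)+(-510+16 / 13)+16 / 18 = -1172545 / 2223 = -527.46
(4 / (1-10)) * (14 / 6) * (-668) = 18704 / 27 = 692.74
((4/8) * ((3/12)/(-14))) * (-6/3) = 1/56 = 0.02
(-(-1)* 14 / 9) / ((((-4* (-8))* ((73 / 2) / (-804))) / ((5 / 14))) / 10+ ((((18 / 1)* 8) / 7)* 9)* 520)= 82075 / 5079650538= 0.00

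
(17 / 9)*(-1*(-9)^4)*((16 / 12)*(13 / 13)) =-16524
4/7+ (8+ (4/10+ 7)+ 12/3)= 699/35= 19.97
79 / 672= 0.12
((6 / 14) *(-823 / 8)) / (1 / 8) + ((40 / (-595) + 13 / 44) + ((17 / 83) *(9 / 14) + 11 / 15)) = -2292154367 / 6518820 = -351.62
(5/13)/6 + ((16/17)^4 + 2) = 18558689/6514638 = 2.85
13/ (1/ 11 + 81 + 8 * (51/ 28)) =1001/ 7366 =0.14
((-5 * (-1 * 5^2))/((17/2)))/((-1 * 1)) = -250/17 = -14.71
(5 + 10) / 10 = 3 / 2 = 1.50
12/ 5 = 2.40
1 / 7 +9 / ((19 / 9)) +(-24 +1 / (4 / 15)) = -8429 / 532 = -15.84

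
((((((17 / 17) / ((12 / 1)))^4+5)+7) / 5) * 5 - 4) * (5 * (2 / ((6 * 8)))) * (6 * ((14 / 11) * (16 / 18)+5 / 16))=1896940715 / 131383296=14.44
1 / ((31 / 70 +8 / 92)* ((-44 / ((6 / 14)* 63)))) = -21735 / 18766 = -1.16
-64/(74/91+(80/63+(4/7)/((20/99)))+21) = -65520/26527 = -2.47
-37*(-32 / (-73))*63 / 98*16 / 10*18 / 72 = -10656 / 2555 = -4.17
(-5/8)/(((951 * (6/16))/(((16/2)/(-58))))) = 20/82737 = 0.00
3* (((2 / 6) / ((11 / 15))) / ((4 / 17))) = 255 / 44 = 5.80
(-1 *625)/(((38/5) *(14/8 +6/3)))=-1250/57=-21.93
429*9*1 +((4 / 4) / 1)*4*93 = 4233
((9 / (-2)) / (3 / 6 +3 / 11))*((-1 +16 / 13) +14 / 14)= -1584 / 221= -7.17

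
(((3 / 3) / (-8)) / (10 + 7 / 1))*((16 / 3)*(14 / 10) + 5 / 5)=-127 / 2040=-0.06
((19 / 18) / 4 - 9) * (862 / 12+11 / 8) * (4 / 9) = -1105153 / 3888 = -284.25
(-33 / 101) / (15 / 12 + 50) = -132 / 20705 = -0.01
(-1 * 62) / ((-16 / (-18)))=-279 / 4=-69.75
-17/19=-0.89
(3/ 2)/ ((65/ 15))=9/ 26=0.35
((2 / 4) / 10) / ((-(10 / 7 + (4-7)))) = 7 / 220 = 0.03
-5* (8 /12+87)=-1315 /3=-438.33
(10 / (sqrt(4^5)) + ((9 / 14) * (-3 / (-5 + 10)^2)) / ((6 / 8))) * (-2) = -587 / 1400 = -0.42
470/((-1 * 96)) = -235/48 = -4.90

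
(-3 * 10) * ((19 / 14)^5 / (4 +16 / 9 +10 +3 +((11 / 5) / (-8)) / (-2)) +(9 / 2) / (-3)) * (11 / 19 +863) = 32555.28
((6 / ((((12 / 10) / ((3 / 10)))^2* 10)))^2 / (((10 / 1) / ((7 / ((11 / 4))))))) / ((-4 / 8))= -63 / 88000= -0.00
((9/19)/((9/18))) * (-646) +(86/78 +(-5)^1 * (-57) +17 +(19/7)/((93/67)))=-2597650/8463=-306.94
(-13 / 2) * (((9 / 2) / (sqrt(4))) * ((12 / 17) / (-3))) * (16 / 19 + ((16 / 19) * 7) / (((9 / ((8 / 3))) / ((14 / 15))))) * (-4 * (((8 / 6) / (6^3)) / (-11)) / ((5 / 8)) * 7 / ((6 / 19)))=6924736 / 10224225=0.68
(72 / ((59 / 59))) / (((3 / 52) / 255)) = 318240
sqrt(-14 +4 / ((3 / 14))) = sqrt(42) / 3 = 2.16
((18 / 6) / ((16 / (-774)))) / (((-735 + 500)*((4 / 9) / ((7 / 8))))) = 73143 / 60160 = 1.22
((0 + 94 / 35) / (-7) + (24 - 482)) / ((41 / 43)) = -4829072 / 10045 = -480.74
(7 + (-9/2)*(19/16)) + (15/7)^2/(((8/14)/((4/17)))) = 13507/3808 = 3.55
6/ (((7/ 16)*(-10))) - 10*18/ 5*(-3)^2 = -325.37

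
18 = 18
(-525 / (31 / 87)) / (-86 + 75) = 45675 / 341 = 133.94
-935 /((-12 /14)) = 6545 /6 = 1090.83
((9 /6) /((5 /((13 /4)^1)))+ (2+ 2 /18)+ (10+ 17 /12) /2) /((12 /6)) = 1583 /360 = 4.40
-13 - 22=-35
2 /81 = 0.02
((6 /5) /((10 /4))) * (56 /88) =84 /275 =0.31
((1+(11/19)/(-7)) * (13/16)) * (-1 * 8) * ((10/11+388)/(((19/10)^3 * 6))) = -565409000/10034717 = -56.35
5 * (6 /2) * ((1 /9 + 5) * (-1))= -230 /3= -76.67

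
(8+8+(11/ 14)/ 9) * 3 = 2027/ 42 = 48.26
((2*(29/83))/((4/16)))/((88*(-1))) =-29/913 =-0.03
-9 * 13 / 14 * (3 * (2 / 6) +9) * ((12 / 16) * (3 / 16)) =-5265 / 448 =-11.75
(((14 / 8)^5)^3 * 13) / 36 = 61718299629259 / 38654705664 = 1596.66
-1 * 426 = -426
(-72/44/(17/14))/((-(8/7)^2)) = 1.03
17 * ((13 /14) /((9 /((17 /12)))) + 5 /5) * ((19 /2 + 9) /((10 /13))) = 14170741 /30240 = 468.61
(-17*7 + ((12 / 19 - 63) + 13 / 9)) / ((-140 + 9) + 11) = 30767 / 20520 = 1.50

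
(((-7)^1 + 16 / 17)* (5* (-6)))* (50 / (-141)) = -51500 / 799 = -64.46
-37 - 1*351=-388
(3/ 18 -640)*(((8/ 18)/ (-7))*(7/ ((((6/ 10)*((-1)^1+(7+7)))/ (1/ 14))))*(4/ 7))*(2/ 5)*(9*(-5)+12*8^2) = 7401592/ 17199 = 430.35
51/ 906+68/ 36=5287/ 2718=1.95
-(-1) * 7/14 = 1/2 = 0.50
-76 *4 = -304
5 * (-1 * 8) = -40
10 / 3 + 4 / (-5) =38 / 15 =2.53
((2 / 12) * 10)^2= 25 / 9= 2.78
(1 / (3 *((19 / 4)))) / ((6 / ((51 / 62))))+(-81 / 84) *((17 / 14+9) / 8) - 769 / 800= -2.18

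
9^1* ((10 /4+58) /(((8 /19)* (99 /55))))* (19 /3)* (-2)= -218405 /24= -9100.21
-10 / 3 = -3.33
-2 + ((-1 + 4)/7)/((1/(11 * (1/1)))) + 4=47/7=6.71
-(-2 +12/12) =1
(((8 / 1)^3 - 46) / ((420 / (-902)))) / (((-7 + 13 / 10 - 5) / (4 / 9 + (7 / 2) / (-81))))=6830395 / 182007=37.53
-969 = -969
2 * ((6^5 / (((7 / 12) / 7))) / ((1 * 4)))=46656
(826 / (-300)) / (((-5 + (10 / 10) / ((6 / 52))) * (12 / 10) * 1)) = -413 / 660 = -0.63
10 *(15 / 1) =150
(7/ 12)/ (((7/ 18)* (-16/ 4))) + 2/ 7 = -5/ 56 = -0.09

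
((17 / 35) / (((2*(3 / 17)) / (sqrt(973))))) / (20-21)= -289*sqrt(973) / 210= -42.93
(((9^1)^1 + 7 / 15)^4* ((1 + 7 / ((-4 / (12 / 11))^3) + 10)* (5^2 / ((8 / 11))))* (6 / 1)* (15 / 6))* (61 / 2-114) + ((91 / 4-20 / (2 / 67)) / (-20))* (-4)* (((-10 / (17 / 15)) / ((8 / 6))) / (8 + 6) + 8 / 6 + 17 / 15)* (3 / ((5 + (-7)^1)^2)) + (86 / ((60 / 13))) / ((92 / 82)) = -53715870126163034653 / 14306846400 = -3754556987.92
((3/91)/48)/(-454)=-1/661024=-0.00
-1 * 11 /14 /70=-11 /980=-0.01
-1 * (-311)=311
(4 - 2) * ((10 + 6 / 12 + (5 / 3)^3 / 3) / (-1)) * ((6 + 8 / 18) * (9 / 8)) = -56579 / 324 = -174.63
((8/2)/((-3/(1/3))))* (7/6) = -14/27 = -0.52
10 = 10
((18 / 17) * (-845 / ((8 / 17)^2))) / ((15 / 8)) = -8619 / 4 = -2154.75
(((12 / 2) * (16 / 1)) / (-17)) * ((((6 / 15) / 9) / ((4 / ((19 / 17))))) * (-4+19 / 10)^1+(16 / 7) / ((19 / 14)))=-1285384 / 137275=-9.36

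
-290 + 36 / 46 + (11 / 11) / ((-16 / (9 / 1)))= -289.78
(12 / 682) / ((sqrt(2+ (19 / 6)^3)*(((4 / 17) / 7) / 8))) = 8568*sqrt(43746) / 2486231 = 0.72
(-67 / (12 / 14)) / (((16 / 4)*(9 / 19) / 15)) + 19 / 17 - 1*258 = -1071859 / 1224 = -875.70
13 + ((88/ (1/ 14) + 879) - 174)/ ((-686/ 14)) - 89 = -5661/ 49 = -115.53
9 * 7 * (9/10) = 567/10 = 56.70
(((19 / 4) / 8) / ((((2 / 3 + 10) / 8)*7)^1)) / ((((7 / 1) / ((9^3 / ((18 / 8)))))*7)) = 4617 / 10976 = 0.42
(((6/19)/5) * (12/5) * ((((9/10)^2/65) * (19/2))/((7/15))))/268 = 0.00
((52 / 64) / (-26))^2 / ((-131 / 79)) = -79 / 134144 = -0.00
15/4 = 3.75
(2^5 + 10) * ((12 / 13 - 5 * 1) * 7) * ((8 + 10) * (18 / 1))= -5048568 / 13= -388351.38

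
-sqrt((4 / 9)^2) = -4 / 9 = -0.44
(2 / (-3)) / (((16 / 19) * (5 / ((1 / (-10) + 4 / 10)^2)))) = -57 / 4000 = -0.01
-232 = -232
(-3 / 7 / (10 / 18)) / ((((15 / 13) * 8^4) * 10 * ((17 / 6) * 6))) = -117 / 121856000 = -0.00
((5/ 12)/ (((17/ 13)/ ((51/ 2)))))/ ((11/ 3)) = 195/ 88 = 2.22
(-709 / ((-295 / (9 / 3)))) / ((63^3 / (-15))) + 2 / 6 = 545690 / 1639197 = 0.33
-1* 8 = -8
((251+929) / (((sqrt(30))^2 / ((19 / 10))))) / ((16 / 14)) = 7847 / 120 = 65.39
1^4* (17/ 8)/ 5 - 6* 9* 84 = -181423/ 40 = -4535.58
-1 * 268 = -268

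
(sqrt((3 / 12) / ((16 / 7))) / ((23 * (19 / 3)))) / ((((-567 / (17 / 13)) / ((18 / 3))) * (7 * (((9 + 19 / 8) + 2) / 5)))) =-170 * sqrt(7) / 268069347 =-0.00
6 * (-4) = -24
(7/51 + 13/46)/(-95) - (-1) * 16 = 712987/44574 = 16.00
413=413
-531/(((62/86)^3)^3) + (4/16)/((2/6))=-1067427388887372519/105758488642684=-10093.07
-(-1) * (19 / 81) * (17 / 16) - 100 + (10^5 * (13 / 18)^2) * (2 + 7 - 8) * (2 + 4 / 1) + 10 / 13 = 5271132359 / 16848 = 312863.98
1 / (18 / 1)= 1 / 18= 0.06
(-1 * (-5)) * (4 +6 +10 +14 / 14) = 105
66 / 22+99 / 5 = 114 / 5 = 22.80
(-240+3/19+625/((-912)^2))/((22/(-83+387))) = -199486607/60192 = -3314.17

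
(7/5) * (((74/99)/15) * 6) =1036/2475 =0.42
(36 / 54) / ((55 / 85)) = 1.03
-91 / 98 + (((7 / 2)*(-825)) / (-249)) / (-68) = -86847 / 79016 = -1.10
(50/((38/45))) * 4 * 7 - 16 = 31196/19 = 1641.89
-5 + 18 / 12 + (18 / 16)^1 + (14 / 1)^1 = 93 / 8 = 11.62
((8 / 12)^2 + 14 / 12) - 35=-601 / 18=-33.39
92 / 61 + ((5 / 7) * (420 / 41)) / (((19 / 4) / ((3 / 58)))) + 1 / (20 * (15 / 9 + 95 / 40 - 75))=18624016274 / 11734104265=1.59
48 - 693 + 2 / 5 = -3223 / 5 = -644.60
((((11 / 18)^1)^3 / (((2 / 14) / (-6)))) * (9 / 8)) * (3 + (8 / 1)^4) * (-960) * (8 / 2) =169735035.56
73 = 73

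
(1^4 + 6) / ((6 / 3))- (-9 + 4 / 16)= 49 / 4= 12.25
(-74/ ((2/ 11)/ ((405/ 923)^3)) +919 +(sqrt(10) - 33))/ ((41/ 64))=1334.29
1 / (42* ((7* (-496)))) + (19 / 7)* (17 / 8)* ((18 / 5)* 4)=60558619 / 729120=83.06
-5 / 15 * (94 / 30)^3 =-103823 / 10125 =-10.25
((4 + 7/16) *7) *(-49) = -24353/16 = -1522.06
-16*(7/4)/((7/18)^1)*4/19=-288/19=-15.16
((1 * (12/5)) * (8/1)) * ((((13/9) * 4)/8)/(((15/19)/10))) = 7904/45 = 175.64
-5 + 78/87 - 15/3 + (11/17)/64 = -286913/31552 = -9.09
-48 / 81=-16 / 27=-0.59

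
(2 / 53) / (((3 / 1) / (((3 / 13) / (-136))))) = -1 / 46852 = -0.00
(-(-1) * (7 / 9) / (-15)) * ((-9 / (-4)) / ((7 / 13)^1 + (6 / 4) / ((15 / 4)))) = -0.12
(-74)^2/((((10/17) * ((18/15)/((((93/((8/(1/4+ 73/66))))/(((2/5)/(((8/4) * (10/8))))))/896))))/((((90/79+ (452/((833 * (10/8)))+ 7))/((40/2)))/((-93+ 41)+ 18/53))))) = -276542055973/39068237824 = -7.08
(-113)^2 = 12769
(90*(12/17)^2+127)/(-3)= -49663/867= -57.28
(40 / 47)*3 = 120 / 47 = 2.55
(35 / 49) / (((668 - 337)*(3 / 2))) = 0.00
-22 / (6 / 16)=-176 / 3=-58.67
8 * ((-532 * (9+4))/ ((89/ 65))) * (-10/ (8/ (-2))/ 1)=-8990800/ 89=-101020.22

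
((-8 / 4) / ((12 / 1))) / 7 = -1 / 42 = -0.02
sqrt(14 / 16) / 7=sqrt(14) / 28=0.13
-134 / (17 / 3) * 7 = -2814 / 17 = -165.53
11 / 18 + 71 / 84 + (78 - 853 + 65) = -708.54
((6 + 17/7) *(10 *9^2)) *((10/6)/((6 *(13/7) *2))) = 13275/26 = 510.58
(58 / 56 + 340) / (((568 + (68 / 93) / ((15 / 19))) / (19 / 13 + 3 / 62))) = 522950985 / 577778656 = 0.91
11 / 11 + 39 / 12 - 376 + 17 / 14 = -10375 / 28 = -370.54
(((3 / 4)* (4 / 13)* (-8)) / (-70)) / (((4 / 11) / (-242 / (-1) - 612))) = -2442 / 91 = -26.84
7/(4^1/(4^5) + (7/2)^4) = 1792/38417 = 0.05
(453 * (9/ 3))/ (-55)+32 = 401/ 55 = 7.29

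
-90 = -90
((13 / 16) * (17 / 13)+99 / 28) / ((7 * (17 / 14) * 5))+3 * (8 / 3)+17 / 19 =9.00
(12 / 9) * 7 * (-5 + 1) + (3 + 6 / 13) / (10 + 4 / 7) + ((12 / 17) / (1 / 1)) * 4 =-1677055 / 49062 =-34.18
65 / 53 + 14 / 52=2061 / 1378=1.50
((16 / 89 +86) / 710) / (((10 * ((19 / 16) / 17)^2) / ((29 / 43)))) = 822813056 / 490449185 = 1.68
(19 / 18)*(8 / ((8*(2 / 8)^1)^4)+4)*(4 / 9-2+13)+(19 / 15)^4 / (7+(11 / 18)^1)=168610693 / 3082500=54.70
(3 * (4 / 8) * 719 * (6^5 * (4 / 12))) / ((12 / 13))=3028428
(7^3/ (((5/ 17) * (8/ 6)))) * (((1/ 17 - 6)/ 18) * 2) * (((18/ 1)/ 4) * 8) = -103929/ 5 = -20785.80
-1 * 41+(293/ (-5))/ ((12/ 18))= -1289/ 10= -128.90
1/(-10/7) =-7/10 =-0.70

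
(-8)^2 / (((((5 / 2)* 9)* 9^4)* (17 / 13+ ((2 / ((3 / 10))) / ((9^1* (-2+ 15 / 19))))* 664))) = -0.00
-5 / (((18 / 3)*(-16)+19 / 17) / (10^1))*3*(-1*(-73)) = 186150 / 1613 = 115.41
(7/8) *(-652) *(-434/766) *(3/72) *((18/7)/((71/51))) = 5411763/217544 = 24.88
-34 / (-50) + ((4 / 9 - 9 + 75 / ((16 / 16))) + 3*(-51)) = -19322 / 225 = -85.88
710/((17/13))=9230/17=542.94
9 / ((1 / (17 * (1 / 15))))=51 / 5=10.20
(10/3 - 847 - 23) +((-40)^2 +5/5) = 2203/3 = 734.33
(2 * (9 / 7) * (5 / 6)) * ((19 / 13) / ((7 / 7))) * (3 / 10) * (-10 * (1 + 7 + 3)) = -9405 / 91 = -103.35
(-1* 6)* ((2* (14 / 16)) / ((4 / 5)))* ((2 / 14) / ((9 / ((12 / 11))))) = -5 / 22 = -0.23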